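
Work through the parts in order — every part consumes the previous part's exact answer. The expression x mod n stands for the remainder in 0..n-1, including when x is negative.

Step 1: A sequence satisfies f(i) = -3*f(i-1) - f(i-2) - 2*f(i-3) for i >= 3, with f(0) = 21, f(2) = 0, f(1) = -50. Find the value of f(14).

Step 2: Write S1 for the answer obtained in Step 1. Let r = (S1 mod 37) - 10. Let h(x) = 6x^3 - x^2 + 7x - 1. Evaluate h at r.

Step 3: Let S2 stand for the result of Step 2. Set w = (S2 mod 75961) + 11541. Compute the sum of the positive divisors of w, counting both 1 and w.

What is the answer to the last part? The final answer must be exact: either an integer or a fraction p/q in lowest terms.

28880

Step 1: f(3) = -3*(0) - 1*(-50) - 2*(21) = 8; iterating: f(3)=8, f(4)=76, f(5)=-236, f(6)=616, f(7)=-1764, f(8)=5148, f(9)=-14912, f(10)=43116, f(11)=-124732, f(12)=360904, f(13)=-1044212, f(14)=3021196; answer 3021196
Step 2: S1 = 3021196; r = 25; 6*(25)^3 - 1*(25)^2 + 7*(25)^1 - 1 = (93750) + (-625) + (175) + (-1) = 93299; answer 93299
Step 3: S2 = 93299; w = 28879; 28879 is prime, so its only divisors are 1 and 28879; sigma = 1 + 28879 = 28880; answer 28880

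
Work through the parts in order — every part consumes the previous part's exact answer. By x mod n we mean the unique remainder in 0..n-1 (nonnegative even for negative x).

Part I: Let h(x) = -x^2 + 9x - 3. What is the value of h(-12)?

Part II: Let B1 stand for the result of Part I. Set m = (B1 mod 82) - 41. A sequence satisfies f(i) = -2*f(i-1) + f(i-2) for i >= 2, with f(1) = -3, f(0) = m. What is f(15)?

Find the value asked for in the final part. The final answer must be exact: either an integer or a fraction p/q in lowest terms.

-3170099

Part I: -1*(-12)^2 + 9*(-12)^1 - 3 = (-144) + (-108) + (-3) = -255; answer -255
Part II: B1 = -255; m = 32; f(2) = -2*(-3) + 1*(32) = 38; iterating: f(2)=38, f(3)=-79, f(4)=196, f(5)=-471, f(6)=1138, f(7)=-2747, f(8)=6632, f(9)=-16011, f(10)=38654, f(11)=-93319, f(12)=225292, f(13)=-543903, f(14)=1313098, f(15)=-3170099; answer -3170099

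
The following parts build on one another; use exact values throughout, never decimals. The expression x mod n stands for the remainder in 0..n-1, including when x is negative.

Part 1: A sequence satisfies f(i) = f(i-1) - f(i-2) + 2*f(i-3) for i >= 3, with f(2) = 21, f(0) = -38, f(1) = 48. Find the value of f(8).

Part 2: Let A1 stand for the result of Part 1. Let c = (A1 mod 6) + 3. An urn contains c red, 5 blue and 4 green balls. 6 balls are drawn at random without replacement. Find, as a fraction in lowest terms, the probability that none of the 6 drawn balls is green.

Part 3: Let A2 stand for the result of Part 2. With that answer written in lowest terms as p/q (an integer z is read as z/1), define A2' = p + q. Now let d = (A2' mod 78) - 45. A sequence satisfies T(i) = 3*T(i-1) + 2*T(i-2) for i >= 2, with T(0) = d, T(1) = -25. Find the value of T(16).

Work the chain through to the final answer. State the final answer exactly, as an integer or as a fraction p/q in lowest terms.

Part 1: f(3) = 1*(21) - 1*(48) + 2*(-38) = -103; iterating: f(3)=-103, f(4)=-28, f(5)=117, f(6)=-61, f(7)=-234, f(8)=61; answer 61
Part 2: A1 = 61; c = 4; total draws C(13,6) = 1716; favorable C(9,6) = 84; P = 7/143; answer 7/143
Part 3: A2 = 7/143; threaded value p + q = 150; d = 27; T(2) = 3*(-25) + 2*(27) = -21; iterating: T(2)=-21, T(3)=-113, T(4)=-381, T(5)=-1369, T(6)=-4869, T(7)=-17345, T(8)=-61773, T(9)=-220009, T(10)=-783573, T(11)=-2790737, T(12)=-9939357, T(13)=-35399545, T(14)=-126077349, T(15)=-449031137, T(16)=-1599248109; answer -1599248109

-1599248109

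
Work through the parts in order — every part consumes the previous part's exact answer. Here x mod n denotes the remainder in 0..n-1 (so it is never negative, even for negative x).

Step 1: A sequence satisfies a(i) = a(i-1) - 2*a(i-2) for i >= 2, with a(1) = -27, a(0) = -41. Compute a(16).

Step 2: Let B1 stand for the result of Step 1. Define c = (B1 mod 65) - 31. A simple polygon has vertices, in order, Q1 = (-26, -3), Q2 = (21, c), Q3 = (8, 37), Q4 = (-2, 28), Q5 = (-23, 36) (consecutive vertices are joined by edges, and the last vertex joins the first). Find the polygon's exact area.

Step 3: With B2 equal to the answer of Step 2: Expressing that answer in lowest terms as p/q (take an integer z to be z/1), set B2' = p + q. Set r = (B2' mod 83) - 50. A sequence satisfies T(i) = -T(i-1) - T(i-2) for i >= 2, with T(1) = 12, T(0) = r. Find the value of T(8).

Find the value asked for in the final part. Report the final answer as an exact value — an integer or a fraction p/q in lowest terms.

-43

Step 1: a(2) = 1*(-27) - 2*(-41) = 55; iterating: a(2)=55, a(3)=109, a(4)=-1, a(5)=-219, a(6)=-217, a(7)=221, a(8)=655, a(9)=213, a(10)=-1097, a(11)=-1523, a(12)=671, a(13)=3717, a(14)=2375, a(15)=-5059, a(16)=-9809; answer -9809
Step 2: B1 = -9809; c = -25; cross terms: (-26*-25 - 21*-3)=713, (21*37 - 8*-25)=977, (8*28 - -2*37)=298, (-2*36 - -23*28)=572, (-23*-3 - -26*36)=1005; twice the area = |3565| = 3565; area = 3565/2; answer 3565/2
Step 3: B2 = 3565/2; threaded value p + q = 3567; r = 31; T(2) = -1*(12) - 1*(31) = -43; iterating: T(2)=-43, T(3)=31, T(4)=12, T(5)=-43, T(6)=31, T(7)=12, T(8)=-43; answer -43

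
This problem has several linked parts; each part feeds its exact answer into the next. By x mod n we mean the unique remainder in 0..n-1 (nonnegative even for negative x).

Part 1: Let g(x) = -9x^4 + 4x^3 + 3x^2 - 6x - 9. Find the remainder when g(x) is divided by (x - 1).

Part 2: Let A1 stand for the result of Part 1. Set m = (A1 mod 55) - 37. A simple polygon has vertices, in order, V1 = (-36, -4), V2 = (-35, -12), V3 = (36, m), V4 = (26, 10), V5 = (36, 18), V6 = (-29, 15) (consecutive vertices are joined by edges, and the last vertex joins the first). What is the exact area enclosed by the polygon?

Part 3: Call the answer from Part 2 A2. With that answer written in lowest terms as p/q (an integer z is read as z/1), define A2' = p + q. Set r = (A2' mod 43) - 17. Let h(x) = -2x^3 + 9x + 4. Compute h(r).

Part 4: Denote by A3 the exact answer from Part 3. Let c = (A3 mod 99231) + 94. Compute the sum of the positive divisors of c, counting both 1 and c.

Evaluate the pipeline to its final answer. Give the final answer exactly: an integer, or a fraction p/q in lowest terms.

360

Part 1: remainder = value at the root: -9*(1)^4 + 4*(1)^3 + 3*(1)^2 - 6*(1)^1 - 9 = (-9) + (4) + (3) + (-6) + (-9) = -17; answer -17
Part 2: A1 = -17; m = 1; cross terms: (-36*-12 - -35*-4)=292, (-35*1 - 36*-12)=397, (36*10 - 26*1)=334, (26*18 - 36*10)=108, (36*15 - -29*18)=1062, (-29*-4 - -36*15)=656; twice the area = |2849| = 2849; area = 2849/2; answer 2849/2
Part 3: A2 = 2849/2; threaded value p + q = 2851; r = -4; -2*(-4)^3 + 9*(-4)^1 + 4 = (128) + (-36) + (4) = 96; answer 96
Part 4: A3 = 96; c = 190; 190 = 2 * 5 * 19; sigma = (1 + 2) * (1 + 5) * (1 + 19) = 3 * 6 * 20 = 360; answer 360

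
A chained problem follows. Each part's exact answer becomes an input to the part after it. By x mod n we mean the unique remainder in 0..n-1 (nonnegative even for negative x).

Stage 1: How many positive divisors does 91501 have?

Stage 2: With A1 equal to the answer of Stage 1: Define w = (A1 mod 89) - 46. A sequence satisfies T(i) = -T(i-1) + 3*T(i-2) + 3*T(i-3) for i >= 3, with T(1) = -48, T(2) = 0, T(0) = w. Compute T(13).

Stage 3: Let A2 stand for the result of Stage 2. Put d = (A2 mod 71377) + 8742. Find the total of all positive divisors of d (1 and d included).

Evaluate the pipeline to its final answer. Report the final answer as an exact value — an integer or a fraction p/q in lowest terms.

Stage 1: 91501 = 37 * 2473; number of divisors = (1+1) * (1+1) = 4; answer 4
Stage 2: A1 = 4; w = -42; T(3) = -1*(0) + 3*(-48) + 3*(-42) = -270; iterating: T(3)=-270, T(4)=126, T(5)=-936, T(6)=504, T(7)=-2934, T(8)=1638, T(9)=-8928, T(10)=5040, T(11)=-26910, T(12)=15246, T(13)=-80856; answer -80856
Stage 3: A2 = -80856; d = 70640; 70640 = 2^4 * 5 * 883; sigma = (1 + 2 + 4 + 8 + 16) * (1 + 5) * (1 + 883) = 31 * 6 * 884 = 164424; answer 164424

164424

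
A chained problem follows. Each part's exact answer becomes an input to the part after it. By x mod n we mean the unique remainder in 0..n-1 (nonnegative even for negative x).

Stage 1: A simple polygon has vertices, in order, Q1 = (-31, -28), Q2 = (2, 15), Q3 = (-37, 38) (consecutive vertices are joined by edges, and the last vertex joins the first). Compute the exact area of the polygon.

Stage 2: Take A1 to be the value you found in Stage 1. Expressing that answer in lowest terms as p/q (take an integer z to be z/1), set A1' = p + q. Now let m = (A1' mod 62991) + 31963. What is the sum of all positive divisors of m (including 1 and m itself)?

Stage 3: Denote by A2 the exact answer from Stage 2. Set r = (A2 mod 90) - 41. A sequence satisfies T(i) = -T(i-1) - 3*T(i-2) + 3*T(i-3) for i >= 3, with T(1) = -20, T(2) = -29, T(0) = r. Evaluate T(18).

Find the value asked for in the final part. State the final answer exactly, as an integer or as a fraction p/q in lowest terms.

715

Stage 1: cross terms: (-31*15 - 2*-28)=-409, (2*38 - -37*15)=631, (-37*-28 - -31*38)=2214; twice the area = |2436| = 2436; area = 1218; answer 1218
Stage 2: A1 = 1218; threaded value p + q = 1219; m = 33182; 33182 = 2 * 47 * 353; sigma = (1 + 2) * (1 + 47) * (1 + 353) = 3 * 48 * 354 = 50976; answer 50976
Stage 3: A2 = 50976; r = -5; T(3) = -1*(-29) - 3*(-20) + 3*(-5) = 74; iterating: T(3)=74, T(4)=-47, T(5)=-262, T(6)=625, T(7)=20, T(8)=-2681, T(9)=4496, T(10)=3607, T(11)=-25138, T(12)=27805, T(13)=58430, T(14)=-217259, T(15)=125384, T(16)=701683, T(17)=-1729612, T(18)=715; answer 715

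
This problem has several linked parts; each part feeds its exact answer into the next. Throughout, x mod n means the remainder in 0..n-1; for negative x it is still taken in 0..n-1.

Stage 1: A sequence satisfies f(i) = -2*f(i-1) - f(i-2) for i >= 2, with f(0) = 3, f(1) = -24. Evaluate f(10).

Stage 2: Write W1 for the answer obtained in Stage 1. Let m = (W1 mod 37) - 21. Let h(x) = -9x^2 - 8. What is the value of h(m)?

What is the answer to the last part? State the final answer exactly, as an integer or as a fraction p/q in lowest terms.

-449

Stage 1: f(2) = -2*(-24) - 1*(3) = 45; iterating: f(2)=45, f(3)=-66, f(4)=87, f(5)=-108, f(6)=129, f(7)=-150, f(8)=171, f(9)=-192, f(10)=213; answer 213
Stage 2: W1 = 213; m = 7; -9*(7)^2 - 8 = (-441) + (-8) = -449; answer -449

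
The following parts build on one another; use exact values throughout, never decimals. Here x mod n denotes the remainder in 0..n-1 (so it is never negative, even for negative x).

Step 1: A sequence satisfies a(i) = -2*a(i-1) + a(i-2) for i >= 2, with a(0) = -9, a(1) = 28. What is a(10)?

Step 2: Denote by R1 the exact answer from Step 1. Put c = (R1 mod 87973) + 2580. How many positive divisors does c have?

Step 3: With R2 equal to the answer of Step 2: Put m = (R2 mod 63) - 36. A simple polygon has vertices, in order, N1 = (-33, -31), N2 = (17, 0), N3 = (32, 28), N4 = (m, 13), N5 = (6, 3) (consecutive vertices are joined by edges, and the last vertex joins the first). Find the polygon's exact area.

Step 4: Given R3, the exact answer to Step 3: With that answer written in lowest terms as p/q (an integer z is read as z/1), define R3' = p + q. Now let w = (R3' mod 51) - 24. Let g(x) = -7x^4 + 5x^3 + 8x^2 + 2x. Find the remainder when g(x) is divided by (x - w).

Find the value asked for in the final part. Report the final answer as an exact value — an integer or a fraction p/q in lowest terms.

Step 1: a(2) = -2*(28) + 1*(-9) = -65; iterating: a(2)=-65, a(3)=158, a(4)=-381, a(5)=920, a(6)=-2221, a(7)=5362, a(8)=-12945, a(9)=31252, a(10)=-75449; answer -75449
Step 2: R1 = -75449; c = 15104; 15104 = 2^8 * 59; number of divisors = (8+1) * (1+1) = 18; answer 18
Step 3: R2 = 18; m = -18; cross terms: (-33*0 - 17*-31)=527, (17*28 - 32*0)=476, (32*13 - -18*28)=920, (-18*3 - 6*13)=-132, (6*-31 - -33*3)=-87; twice the area = |1704| = 1704; area = 852; answer 852
Step 4: R3 = 852; threaded value p + q = 853; w = 13; remainder = value at the root: -7*(13)^4 + 5*(13)^3 + 8*(13)^2 + 2*(13)^1 = (-199927) + (10985) + (1352) + (26) = -187564; answer -187564

-187564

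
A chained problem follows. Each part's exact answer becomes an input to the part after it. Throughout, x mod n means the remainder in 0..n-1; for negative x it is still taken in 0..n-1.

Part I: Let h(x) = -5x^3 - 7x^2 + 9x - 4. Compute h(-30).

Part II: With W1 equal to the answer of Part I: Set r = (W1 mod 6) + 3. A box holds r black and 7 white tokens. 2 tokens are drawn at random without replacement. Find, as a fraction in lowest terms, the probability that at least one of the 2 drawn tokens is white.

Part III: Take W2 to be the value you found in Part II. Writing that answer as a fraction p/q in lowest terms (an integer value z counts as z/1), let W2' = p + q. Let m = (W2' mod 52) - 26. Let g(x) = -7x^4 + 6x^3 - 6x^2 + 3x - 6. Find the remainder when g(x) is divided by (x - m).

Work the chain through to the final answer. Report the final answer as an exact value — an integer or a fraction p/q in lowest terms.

Part I: -5*(-30)^3 - 7*(-30)^2 + 9*(-30)^1 - 4 = (135000) + (-6300) + (-270) + (-4) = 128426; answer 128426
Part II: W1 = 128426; r = 5; total draws C(12,2) = 66; complement C(5,2) = 10; favorable 66 - 10 = 56; P = 28/33; answer 28/33
Part III: W2 = 28/33; threaded value p + q = 61; m = -17; remainder = value at the root: -7*(-17)^4 + 6*(-17)^3 - 6*(-17)^2 + 3*(-17)^1 - 6 = (-584647) + (-29478) + (-1734) + (-51) + (-6) = -615916; answer -615916

-615916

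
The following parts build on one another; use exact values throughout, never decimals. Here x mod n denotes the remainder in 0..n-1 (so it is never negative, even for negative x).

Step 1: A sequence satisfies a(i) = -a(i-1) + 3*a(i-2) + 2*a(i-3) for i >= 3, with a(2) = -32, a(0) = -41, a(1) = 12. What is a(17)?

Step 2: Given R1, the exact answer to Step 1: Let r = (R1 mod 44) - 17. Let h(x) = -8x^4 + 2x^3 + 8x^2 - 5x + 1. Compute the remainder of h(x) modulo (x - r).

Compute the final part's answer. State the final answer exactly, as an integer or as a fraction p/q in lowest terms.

Step 1: a(3) = -1*(-32) + 3*(12) + 2*(-41) = -14; iterating: a(3)=-14, a(4)=-58, a(5)=-48, a(6)=-154, a(7)=-106, a(8)=-452, a(9)=-174, a(10)=-1394, a(11)=-32, a(12)=-4498, a(13)=1614, a(14)=-15172, a(15)=11018, a(16)=-53306, a(17)=56016; answer 56016
Step 2: R1 = 56016; r = -13; remainder = value at the root: -8*(-13)^4 + 2*(-13)^3 + 8*(-13)^2 - 5*(-13)^1 + 1 = (-228488) + (-4394) + (1352) + (65) + (1) = -231464; answer -231464

-231464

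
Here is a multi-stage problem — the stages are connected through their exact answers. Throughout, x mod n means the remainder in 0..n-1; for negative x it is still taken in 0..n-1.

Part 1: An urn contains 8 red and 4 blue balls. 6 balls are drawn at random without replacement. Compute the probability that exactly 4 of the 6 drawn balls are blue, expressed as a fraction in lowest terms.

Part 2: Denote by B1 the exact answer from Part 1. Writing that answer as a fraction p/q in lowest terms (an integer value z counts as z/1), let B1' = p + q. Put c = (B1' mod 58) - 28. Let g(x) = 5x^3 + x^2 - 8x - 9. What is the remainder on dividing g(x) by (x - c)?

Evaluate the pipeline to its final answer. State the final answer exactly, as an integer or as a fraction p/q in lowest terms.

Part 1: total draws C(12,6) = 924; favorable C(4,4)*C(8,2) = 28; P = 1/33; answer 1/33
Part 2: B1 = 1/33; threaded value p + q = 34; c = 6; remainder = value at the root: 5*(6)^3 + 1*(6)^2 - 8*(6)^1 - 9 = (1080) + (36) + (-48) + (-9) = 1059; answer 1059

1059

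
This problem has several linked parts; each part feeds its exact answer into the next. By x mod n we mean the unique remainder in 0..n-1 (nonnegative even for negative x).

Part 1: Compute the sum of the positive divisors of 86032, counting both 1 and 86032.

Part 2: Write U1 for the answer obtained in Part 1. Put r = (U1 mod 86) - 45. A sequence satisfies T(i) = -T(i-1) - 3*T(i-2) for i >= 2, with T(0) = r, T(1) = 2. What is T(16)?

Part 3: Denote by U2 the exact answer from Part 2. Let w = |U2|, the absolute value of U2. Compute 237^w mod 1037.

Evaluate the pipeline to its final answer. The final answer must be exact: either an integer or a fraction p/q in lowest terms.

Part 1: 86032 = 2^4 * 19 * 283; sigma = (1 + 2 + 4 + 8 + 16) * (1 + 19) * (1 + 283) = 31 * 20 * 284 = 176080; answer 176080
Part 2: U1 = 176080; r = -7; T(2) = -1*(2) - 3*(-7) = 19; iterating: T(2)=19, T(3)=-25, T(4)=-32, T(5)=107, T(6)=-11, T(7)=-310, T(8)=343, T(9)=587, T(10)=-1616, T(11)=-145, T(12)=4993, T(13)=-4558, T(14)=-10421, T(15)=24095, T(16)=7168; answer 7168
Part 3: U2 = 7168; w = 7168; squarings mod 1037: 237^1=237, 237^2=171, 237^4=205, 237^8=545, 237^16=443, 237^32=256, 237^64=205, 237^128=545, 237^256=443, 237^512=256, 237^1024=205, 237^2048=545, 237^4096=443; 237^7168 = 237^1024 * 237^2048 * 237^4096 = 239 (mod 1037); answer 239

239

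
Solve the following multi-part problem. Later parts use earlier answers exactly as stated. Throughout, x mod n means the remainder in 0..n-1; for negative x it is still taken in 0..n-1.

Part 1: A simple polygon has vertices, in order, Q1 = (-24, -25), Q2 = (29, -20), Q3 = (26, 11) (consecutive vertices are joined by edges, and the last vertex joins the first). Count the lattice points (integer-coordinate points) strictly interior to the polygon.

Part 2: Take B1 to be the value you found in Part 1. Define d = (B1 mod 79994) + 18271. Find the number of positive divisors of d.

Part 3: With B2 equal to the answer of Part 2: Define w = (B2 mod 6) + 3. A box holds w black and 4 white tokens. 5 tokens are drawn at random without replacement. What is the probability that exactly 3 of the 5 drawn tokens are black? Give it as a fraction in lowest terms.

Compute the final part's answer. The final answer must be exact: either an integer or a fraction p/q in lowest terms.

5/11

Part 1: cross terms: (-24*-20 - 29*-25)=1205, (29*11 - 26*-20)=839, (26*-25 - -24*11)=-386; twice the area = |1658| = 1658; area = 829; boundary points = 1 + 1 + 2 = 4; strictly interior points = area - boundary/2 + 1 = 828; answer 828
Part 2: B1 = 828; d = 19099; 19099 = 71 * 269; number of divisors = (1+1) * (1+1) = 4; answer 4
Part 3: B2 = 4; w = 7; total draws C(11,5) = 462; favorable C(7,3)*C(4,2) = 210; P = 5/11; answer 5/11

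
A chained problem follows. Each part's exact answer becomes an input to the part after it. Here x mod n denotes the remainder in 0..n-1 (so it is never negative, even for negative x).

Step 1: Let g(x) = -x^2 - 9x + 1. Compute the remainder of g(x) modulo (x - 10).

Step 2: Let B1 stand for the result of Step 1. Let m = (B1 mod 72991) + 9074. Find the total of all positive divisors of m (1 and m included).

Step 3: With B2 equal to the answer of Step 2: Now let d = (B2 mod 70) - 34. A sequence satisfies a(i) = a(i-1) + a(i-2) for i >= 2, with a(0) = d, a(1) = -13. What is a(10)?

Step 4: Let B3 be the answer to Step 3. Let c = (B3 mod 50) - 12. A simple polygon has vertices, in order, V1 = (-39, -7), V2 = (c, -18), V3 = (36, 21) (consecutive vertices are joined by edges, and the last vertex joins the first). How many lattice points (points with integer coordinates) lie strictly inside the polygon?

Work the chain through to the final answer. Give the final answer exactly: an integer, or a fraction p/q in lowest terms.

Step 1: remainder = value at the root: -1*(10)^2 - 9*(10)^1 + 1 = (-100) + (-90) + (1) = -189; answer -189
Step 2: B1 = -189; m = 81876; 81876 = 2^2 * 3 * 6823; sigma = (1 + 2 + 4) * (1 + 3) * (1 + 6823) = 7 * 4 * 6824 = 191072; answer 191072
Step 3: B2 = 191072; d = 8; a(2) = 1*(-13) + 1*(8) = -5; iterating: a(2)=-5, a(3)=-18, a(4)=-23, a(5)=-41, a(6)=-64, a(7)=-105, a(8)=-169, a(9)=-274, a(10)=-443; answer -443
Step 4: B3 = -443; c = -5; cross terms: (-39*-18 - -5*-7)=667, (-5*21 - 36*-18)=543, (36*-7 - -39*21)=567; twice the area = |1777| = 1777; area = 1777/2; boundary points = 1 + 1 + 1 = 3; strictly interior points = area - boundary/2 + 1 = 888; answer 888

888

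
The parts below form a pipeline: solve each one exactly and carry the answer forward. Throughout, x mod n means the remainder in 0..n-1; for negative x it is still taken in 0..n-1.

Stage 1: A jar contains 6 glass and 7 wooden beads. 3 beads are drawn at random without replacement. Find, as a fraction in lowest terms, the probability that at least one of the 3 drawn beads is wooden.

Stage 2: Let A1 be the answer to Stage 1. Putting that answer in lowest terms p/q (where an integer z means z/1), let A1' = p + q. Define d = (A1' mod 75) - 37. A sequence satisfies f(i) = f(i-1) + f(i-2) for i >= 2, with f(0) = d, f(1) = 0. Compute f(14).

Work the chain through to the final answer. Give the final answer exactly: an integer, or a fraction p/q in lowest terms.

Stage 1: total draws C(13,3) = 286; complement C(6,3) = 20; favorable 286 - 20 = 266; P = 133/143; answer 133/143
Stage 2: A1 = 133/143; threaded value p + q = 276; d = 14; f(2) = 1*(0) + 1*(14) = 14; iterating: f(2)=14, f(3)=14, f(4)=28, f(5)=42, f(6)=70, f(7)=112, f(8)=182, f(9)=294, f(10)=476, f(11)=770, f(12)=1246, f(13)=2016, f(14)=3262; answer 3262

3262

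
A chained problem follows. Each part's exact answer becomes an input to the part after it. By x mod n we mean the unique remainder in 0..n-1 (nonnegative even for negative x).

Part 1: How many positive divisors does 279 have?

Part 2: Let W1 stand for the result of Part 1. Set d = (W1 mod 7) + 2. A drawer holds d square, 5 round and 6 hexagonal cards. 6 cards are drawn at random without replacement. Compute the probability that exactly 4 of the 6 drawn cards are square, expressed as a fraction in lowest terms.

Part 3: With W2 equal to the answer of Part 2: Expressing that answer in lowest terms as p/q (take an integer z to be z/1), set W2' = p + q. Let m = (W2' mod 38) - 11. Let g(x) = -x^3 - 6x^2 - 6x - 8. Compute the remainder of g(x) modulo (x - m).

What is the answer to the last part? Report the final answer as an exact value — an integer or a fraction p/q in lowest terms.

Part 1: 279 = 3^2 * 31; number of divisors = (2+1) * (1+1) = 6; answer 6
Part 2: W1 = 6; d = 8; total draws C(19,6) = 27132; favorable C(8,4)*C(11,2) = 3850; P = 275/1938; answer 275/1938
Part 3: W2 = 275/1938; threaded value p + q = 2213; m = -2; remainder = value at the root: -1*(-2)^3 - 6*(-2)^2 - 6*(-2)^1 - 8 = (8) + (-24) + (12) + (-8) = -12; answer -12

-12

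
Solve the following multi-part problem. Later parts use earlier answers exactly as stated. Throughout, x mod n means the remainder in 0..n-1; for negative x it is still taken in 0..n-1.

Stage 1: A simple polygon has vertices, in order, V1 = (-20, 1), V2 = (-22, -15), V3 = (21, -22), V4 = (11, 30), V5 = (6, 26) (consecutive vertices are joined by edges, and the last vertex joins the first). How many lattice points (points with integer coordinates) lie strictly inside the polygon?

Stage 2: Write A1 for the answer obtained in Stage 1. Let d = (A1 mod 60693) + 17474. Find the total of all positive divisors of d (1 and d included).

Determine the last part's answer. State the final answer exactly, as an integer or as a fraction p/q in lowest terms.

Stage 1: cross terms: (-20*-15 - -22*1)=322, (-22*-22 - 21*-15)=799, (21*30 - 11*-22)=872, (11*26 - 6*30)=106, (6*1 - -20*26)=526; twice the area = |2625| = 2625; area = 2625/2; boundary points = 2 + 1 + 2 + 1 + 1 = 7; strictly interior points = area - boundary/2 + 1 = 1310; answer 1310
Stage 2: A1 = 1310; d = 18784; 18784 = 2^5 * 587; sigma = (1 + 2 + 4 + 8 + 16 + 32) * (1 + 587) = 63 * 588 = 37044; answer 37044

37044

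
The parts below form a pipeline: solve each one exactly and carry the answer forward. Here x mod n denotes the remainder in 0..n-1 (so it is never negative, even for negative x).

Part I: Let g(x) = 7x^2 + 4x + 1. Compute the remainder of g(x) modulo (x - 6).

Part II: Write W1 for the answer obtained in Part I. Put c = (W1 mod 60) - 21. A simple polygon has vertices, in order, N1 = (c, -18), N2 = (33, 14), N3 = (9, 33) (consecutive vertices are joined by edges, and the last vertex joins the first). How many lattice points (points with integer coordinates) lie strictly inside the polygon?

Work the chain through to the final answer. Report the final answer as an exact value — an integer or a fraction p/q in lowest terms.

545

Part I: remainder = value at the root: 7*(6)^2 + 4*(6)^1 + 1 = (252) + (24) + (1) = 277; answer 277
Part II: W1 = 277; c = 16; cross terms: (16*14 - 33*-18)=818, (33*33 - 9*14)=963, (9*-18 - 16*33)=-690; twice the area = |1091| = 1091; area = 1091/2; boundary points = 1 + 1 + 1 = 3; strictly interior points = area - boundary/2 + 1 = 545; answer 545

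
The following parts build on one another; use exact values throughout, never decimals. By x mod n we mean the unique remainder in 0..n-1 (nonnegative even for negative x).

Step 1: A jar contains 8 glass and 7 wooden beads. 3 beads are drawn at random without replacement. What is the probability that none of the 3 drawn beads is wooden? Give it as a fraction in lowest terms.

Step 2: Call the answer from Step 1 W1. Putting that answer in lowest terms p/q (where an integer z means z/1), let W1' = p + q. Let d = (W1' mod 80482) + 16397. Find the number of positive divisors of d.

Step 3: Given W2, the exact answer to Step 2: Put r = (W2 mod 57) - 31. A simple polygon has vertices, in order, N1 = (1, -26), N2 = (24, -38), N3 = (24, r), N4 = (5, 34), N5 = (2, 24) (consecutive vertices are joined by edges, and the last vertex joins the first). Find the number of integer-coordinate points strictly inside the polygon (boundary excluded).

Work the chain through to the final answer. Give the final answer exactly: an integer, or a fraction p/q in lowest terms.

1134

Step 1: total draws C(15,3) = 455; favorable C(8,3) = 56; P = 8/65; answer 8/65
Step 2: W1 = 8/65; threaded value p + q = 73; d = 16470; 16470 = 2 * 3^3 * 5 * 61; number of divisors = (1+1) * (3+1) * (1+1) * (1+1) = 32; answer 32
Step 3: W2 = 32; r = 1; cross terms: (1*-38 - 24*-26)=586, (24*1 - 24*-38)=936, (24*34 - 5*1)=811, (5*24 - 2*34)=52, (2*-26 - 1*24)=-76; twice the area = |2309| = 2309; area = 2309/2; boundary points = 1 + 39 + 1 + 1 + 1 = 43; strictly interior points = area - boundary/2 + 1 = 1134; answer 1134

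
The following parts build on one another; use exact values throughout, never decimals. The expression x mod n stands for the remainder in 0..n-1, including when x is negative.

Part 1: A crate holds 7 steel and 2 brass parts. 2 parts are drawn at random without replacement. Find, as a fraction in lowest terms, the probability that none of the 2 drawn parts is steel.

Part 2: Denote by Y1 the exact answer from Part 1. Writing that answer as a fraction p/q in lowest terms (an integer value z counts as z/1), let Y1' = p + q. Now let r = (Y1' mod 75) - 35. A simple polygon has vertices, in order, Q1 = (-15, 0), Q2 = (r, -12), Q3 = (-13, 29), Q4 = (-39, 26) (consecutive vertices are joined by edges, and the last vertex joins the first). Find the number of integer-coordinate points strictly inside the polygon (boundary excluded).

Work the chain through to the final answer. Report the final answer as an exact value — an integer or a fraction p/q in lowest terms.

Part 1: total draws C(9,2) = 36; favorable C(2,2) = 1; P = 1/36; answer 1/36
Part 2: Y1 = 1/36; threaded value p + q = 37; r = 2; cross terms: (-15*-12 - 2*0)=180, (2*29 - -13*-12)=-98, (-13*26 - -39*29)=793, (-39*0 - -15*26)=390; twice the area = |1265| = 1265; area = 1265/2; boundary points = 1 + 1 + 1 + 2 = 5; strictly interior points = area - boundary/2 + 1 = 631; answer 631

631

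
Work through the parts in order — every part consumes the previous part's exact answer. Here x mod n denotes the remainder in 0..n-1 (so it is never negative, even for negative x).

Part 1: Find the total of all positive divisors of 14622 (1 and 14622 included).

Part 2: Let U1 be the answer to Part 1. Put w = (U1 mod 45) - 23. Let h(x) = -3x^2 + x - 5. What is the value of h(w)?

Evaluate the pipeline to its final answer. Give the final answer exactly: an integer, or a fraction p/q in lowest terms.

-889

Part 1: 14622 = 2 * 3 * 2437; sigma = (1 + 2) * (1 + 3) * (1 + 2437) = 3 * 4 * 2438 = 29256; answer 29256
Part 2: U1 = 29256; w = -17; -3*(-17)^2 + 1*(-17)^1 - 5 = (-867) + (-17) + (-5) = -889; answer -889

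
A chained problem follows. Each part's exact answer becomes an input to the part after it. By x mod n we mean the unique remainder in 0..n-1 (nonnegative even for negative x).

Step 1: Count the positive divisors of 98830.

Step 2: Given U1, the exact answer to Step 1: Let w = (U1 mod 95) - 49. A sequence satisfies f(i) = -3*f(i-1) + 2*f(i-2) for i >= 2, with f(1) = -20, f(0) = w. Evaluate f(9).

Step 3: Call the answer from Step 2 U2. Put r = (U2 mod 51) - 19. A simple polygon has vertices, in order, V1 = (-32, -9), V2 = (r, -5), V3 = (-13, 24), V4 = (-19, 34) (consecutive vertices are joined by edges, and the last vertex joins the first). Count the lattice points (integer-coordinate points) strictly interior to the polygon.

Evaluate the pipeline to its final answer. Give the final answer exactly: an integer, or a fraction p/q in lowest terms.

Step 1: 98830 = 2 * 5 * 9883; number of divisors = (1+1) * (1+1) * (1+1) = 8; answer 8
Step 2: U1 = 8; w = -41; f(2) = -3*(-20) + 2*(-41) = -22; iterating: f(2)=-22, f(3)=26, f(4)=-122, f(5)=418, f(6)=-1498, f(7)=5330, f(8)=-18986, f(9)=67618; answer 67618
Step 3: U2 = 67618; r = 24; cross terms: (-32*-5 - 24*-9)=376, (24*24 - -13*-5)=511, (-13*34 - -19*24)=14, (-19*-9 - -32*34)=1259; twice the area = |2160| = 2160; area = 1080; boundary points = 4 + 1 + 2 + 1 = 8; strictly interior points = area - boundary/2 + 1 = 1077; answer 1077

1077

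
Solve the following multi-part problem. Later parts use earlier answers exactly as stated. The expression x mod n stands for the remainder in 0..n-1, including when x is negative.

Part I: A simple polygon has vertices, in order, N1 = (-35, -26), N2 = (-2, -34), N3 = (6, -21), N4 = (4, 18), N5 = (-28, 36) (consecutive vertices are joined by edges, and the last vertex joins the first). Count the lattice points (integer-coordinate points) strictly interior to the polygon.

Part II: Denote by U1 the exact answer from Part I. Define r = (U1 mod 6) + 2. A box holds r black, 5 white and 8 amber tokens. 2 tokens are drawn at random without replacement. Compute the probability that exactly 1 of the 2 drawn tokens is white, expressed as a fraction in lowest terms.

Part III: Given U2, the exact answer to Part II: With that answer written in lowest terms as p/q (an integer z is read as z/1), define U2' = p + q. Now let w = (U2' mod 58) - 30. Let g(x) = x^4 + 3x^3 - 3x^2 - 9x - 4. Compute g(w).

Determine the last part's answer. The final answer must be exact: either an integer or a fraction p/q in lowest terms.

165560

Part I: cross terms: (-35*-34 - -2*-26)=1138, (-2*-21 - 6*-34)=246, (6*18 - 4*-21)=192, (4*36 - -28*18)=648, (-28*-26 - -35*36)=1988; twice the area = |4212| = 4212; area = 2106; boundary points = 1 + 1 + 1 + 2 + 1 = 6; strictly interior points = area - boundary/2 + 1 = 2104; answer 2104
Part II: U1 = 2104; r = 6; total draws C(19,2) = 171; favorable C(5,1)*C(14,1) = 70; P = 70/171; answer 70/171
Part III: U2 = 70/171; threaded value p + q = 241; w = -21; 1*(-21)^4 + 3*(-21)^3 - 3*(-21)^2 - 9*(-21)^1 - 4 = (194481) + (-27783) + (-1323) + (189) + (-4) = 165560; answer 165560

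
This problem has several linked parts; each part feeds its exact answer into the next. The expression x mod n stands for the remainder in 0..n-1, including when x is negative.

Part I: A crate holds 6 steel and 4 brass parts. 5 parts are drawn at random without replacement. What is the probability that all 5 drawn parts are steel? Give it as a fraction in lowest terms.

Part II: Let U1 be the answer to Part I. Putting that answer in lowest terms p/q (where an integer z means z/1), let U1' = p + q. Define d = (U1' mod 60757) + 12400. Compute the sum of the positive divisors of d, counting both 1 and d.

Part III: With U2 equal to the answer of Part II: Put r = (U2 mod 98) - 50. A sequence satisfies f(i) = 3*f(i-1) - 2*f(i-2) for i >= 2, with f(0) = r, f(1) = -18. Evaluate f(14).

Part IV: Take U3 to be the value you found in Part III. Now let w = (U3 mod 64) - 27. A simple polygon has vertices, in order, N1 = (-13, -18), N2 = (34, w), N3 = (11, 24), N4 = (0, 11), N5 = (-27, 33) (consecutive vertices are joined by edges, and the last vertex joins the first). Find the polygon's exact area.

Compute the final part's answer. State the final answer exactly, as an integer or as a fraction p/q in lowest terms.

Part I: total draws C(10,5) = 252; favorable C(6,5) = 6; P = 1/42; answer 1/42
Part II: U1 = 1/42; threaded value p + q = 43; d = 12443; 12443 = 23 * 541; sigma = (1 + 23) * (1 + 541) = 24 * 542 = 13008; answer 13008
Part III: U2 = 13008; r = 22; f(2) = 3*(-18) - 2*(22) = -98; iterating: f(2)=-98, f(3)=-258, f(4)=-578, f(5)=-1218, f(6)=-2498, f(7)=-5058, f(8)=-10178, f(9)=-20418, f(10)=-40898, f(11)=-81858, f(12)=-163778, f(13)=-327618, f(14)=-655298; answer -655298
Part IV: U3 = -655298; w = 35; cross terms: (-13*35 - 34*-18)=157, (34*24 - 11*35)=431, (11*11 - 0*24)=121, (0*33 - -27*11)=297, (-27*-18 - -13*33)=915; twice the area = |1921| = 1921; area = 1921/2; answer 1921/2

1921/2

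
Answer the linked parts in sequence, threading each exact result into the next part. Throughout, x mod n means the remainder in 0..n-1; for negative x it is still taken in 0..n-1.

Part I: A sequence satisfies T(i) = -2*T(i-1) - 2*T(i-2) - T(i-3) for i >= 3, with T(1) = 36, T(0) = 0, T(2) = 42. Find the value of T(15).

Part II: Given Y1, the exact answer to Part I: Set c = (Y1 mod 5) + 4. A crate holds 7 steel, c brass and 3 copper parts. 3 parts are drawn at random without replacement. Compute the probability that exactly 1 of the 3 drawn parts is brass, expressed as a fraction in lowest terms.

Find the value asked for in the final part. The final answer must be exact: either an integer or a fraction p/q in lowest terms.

Part I: T(3) = -2*(42) - 2*(36) - 1*(0) = -156; iterating: T(3)=-156, T(4)=192, T(5)=-114, T(6)=0, T(7)=36, T(8)=42, T(9)=-156, T(10)=192, T(11)=-114, T(12)=0, T(13)=36, T(14)=42, T(15)=-156; answer -156
Part II: Y1 = -156; c = 8; total draws C(18,3) = 816; favorable C(8,1)*C(10,2) = 360; P = 15/34; answer 15/34

15/34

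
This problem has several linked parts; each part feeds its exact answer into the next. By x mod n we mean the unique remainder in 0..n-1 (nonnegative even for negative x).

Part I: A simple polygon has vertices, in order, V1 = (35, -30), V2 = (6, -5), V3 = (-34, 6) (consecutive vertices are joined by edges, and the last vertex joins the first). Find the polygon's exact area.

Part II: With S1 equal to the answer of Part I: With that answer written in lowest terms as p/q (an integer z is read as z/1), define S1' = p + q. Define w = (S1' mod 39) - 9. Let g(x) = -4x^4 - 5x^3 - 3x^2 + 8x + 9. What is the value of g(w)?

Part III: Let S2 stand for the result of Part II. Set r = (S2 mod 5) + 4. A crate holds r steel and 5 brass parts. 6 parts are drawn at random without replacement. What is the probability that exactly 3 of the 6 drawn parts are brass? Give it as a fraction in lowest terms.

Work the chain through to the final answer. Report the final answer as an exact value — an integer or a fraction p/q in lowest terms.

10/21

Part I: cross terms: (35*-5 - 6*-30)=5, (6*6 - -34*-5)=-134, (-34*-30 - 35*6)=810; twice the area = |681| = 681; area = 681/2; answer 681/2
Part II: S1 = 681/2; threaded value p + q = 683; w = 11; -4*(11)^4 - 5*(11)^3 - 3*(11)^2 + 8*(11)^1 + 9 = (-58564) + (-6655) + (-363) + (88) + (9) = -65485; answer -65485
Part III: S2 = -65485; r = 4; total draws C(9,6) = 84; favorable C(5,3)*C(4,3) = 40; P = 10/21; answer 10/21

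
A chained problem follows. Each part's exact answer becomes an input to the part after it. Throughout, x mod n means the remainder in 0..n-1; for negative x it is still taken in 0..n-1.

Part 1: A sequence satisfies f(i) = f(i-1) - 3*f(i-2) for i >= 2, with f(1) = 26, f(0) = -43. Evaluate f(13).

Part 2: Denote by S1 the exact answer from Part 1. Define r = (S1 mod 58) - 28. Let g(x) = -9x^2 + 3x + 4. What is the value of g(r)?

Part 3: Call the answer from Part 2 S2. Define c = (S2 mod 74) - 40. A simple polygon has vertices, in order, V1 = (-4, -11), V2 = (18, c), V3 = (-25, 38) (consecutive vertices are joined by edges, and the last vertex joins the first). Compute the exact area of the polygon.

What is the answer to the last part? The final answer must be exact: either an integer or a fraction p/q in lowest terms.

Part 1: f(2) = 1*(26) - 3*(-43) = 155; iterating: f(2)=155, f(3)=77, f(4)=-388, f(5)=-619, f(6)=545, f(7)=2402, f(8)=767, f(9)=-6439, f(10)=-8740, f(11)=10577, f(12)=36797, f(13)=5066; answer 5066
Part 2: S1 = 5066; r = -8; -9*(-8)^2 + 3*(-8)^1 + 4 = (-576) + (-24) + (4) = -596; answer -596
Part 3: S2 = -596; c = 30; cross terms: (-4*30 - 18*-11)=78, (18*38 - -25*30)=1434, (-25*-11 - -4*38)=427; twice the area = |1939| = 1939; area = 1939/2; answer 1939/2

1939/2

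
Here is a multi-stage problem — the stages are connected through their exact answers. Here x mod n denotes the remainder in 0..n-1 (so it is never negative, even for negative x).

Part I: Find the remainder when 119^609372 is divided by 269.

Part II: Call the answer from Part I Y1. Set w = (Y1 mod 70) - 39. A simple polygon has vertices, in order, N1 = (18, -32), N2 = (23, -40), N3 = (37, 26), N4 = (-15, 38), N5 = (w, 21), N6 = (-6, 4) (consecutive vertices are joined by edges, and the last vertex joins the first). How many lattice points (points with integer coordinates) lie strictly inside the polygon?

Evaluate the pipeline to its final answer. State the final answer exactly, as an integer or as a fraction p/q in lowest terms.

Part I: squarings mod 269: 119^1=119, 119^2=173, 119^4=70, 119^8=58, 119^16=136, 119^32=204, 119^64=190, 119^128=54, 119^256=226, 119^512=235, 119^1024=80, 119^2048=213, 119^4096=177, 119^8192=125, 119^16384=23, 119^32768=260, 119^65536=81, 119^131072=105, 119^262144=265, 119^524288=16; 119^609372 = 119^4 * 119^8 * 119^16 * 119^64 * 119^1024 * 119^2048 * 119^16384 * 119^65536 * 119^524288 = 57 (mod 269); answer 57
Part II: Y1 = 57; w = 18; cross terms: (18*-40 - 23*-32)=16, (23*26 - 37*-40)=2078, (37*38 - -15*26)=1796, (-15*21 - 18*38)=-999, (18*4 - -6*21)=198, (-6*-32 - 18*4)=120; twice the area = |3209| = 3209; area = 3209/2; boundary points = 1 + 2 + 4 + 1 + 1 + 12 = 21; strictly interior points = area - boundary/2 + 1 = 1595; answer 1595

1595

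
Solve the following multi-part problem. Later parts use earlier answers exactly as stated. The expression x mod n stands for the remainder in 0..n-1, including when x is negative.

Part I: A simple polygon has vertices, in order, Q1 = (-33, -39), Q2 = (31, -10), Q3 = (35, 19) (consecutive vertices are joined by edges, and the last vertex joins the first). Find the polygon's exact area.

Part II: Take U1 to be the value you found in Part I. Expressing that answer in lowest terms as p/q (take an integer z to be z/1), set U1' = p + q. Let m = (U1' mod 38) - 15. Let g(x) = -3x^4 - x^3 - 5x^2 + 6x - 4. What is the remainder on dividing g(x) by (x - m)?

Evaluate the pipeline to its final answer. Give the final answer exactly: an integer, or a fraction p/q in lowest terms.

-489884

Part I: cross terms: (-33*-10 - 31*-39)=1539, (31*19 - 35*-10)=939, (35*-39 - -33*19)=-738; twice the area = |1740| = 1740; area = 870; answer 870
Part II: U1 = 870; threaded value p + q = 871; m = 20; remainder = value at the root: -3*(20)^4 - 1*(20)^3 - 5*(20)^2 + 6*(20)^1 - 4 = (-480000) + (-8000) + (-2000) + (120) + (-4) = -489884; answer -489884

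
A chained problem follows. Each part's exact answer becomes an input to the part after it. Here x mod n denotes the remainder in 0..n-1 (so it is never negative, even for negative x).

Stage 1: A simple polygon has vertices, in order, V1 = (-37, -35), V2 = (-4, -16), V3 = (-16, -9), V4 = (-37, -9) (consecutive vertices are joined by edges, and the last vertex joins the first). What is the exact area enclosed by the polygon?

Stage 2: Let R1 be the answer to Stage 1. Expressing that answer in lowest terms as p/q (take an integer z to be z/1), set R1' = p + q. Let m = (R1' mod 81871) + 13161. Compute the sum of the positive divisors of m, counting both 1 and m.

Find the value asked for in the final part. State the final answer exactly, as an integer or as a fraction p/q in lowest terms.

34560

Stage 1: cross terms: (-37*-16 - -4*-35)=452, (-4*-9 - -16*-16)=-220, (-16*-9 - -37*-9)=-189, (-37*-35 - -37*-9)=962; twice the area = |1005| = 1005; area = 1005/2; answer 1005/2
Stage 2: R1 = 1005/2; threaded value p + q = 1007; m = 14168; 14168 = 2^3 * 7 * 11 * 23; sigma = (1 + 2 + 4 + 8) * (1 + 7) * (1 + 11) * (1 + 23) = 15 * 8 * 12 * 24 = 34560; answer 34560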